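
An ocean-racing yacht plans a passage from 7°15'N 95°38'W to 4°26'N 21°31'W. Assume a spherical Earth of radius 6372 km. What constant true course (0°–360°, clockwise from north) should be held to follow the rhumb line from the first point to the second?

Δψ = ln[tan(π/4+φ₂/2)/tan(π/4+φ₁/2)] = -0.0494
Δλ = +1.2936 rad (taken the short way round)
course = atan2(Δλ, Δψ) = 92.19°

92.2°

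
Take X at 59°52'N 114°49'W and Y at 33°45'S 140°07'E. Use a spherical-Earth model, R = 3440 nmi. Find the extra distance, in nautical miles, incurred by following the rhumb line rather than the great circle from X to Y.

167 nmi

Great circle: cos σ = sin φ₁ sin φ₂ + cos φ₁ cos φ₂ cos Δλ,  σ = 2.2006 rad → d_gc = 7570.1 nmi
Rhumb line: Δψ = -1.9387, q = Δφ/Δψ = 0.8428, d_rh = R√(Δφ²+q²Δλ²) = 7736.7 nmi
Excess = 7736.7 − 7570.1 = 166.6 ≈ 167 nmi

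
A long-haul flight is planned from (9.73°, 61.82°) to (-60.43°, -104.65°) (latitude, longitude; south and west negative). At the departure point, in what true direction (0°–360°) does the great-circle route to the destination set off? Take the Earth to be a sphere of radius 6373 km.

188.5°

θ = atan2( sin Δλ·cos φ₂ ,  cos φ₁ sin φ₂ − sin φ₁ cos φ₂ cos Δλ )
  = atan2(-0.1155, -0.7762) = 188.46°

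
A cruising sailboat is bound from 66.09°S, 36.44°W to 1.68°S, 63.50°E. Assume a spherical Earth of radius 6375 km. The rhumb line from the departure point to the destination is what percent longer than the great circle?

5.9%

Great circle: σ = 1.6139 rad → d_gc = Rσ = 10288.9 km
Rhumb: Δφ = +1.1242, Δλ = +1.7443, Δψ = +1.5231, q = Δφ/Δψ = 0.7381 → d_rh = R√(Δφ²+q²Δλ²) = 10895.9 km
Excess = (10895.9 − 10288.9) / 10288.9 = 607.0 / 10288.9 = 5.90% ≈ 5.9%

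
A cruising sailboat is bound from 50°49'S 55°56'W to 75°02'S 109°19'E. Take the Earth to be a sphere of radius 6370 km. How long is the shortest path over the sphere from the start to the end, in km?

Haversine: a = sin²(Δφ/2)+cos φ₁ cos φ₂ sin²(Δλ/2) = 0.20448;  σ = 2·atan2(√a,√(1−a))
σ = 53.769° → d = Rσ = 6370·0.93845 = 5978 km

5978 km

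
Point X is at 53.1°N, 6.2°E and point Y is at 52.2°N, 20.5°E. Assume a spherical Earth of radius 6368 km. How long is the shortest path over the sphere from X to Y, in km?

cos σ = sin φ₁ sin φ₂ + cos φ₁ cos φ₂ cos Δλ
      = sin(53.10°)sin(52.20°) + cos(53.10°)cos(52.20°)cos(14.30°) = 0.9885
σ = 8.707° → d = Rσ = 6368·0.15197 = 968 km

968 km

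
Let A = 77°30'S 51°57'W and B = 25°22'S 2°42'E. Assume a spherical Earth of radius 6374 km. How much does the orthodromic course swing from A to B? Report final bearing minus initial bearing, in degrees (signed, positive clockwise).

-48.4°

At departure: θ₁ = atan2(sin Δλ cos φ₂, cos φ₁ sin φ₂ − sin φ₁ cos φ₂ cos Δλ) = 60.46°
At arrival: θ₂ = atan2(sin Δλ cos φ₁, −cos φ₂ sin φ₁ + sin φ₂ cos φ₁ cos Δλ) = 12.03°
Δθ = θ₂ − θ₁ = -48.4°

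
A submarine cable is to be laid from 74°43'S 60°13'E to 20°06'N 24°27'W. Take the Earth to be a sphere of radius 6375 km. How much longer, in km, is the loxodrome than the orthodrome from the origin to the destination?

Great circle: cos σ = sin φ₁ sin φ₂ + cos φ₁ cos φ₂ cos Δλ,  σ = 1.8844 rad → d_gc = 12013.1 km
Rhumb line: Δψ = +2.3669, q = Δφ/Δψ = 0.6992, d_rh = R√(Δφ²+q²Δλ²) = 12437.0 km
Excess = 12437.0 − 12013.1 = 423.9 ≈ 424 km

424 km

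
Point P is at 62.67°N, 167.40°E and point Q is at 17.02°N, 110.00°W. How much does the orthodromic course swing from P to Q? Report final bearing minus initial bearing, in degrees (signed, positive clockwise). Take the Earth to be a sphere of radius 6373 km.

At departure: θ₁ = atan2(sin Δλ cos φ₂, cos φ₁ sin φ₂ − sin φ₁ cos φ₂ cos Δλ) = 88.49°
At arrival: θ₂ = atan2(sin Δλ cos φ₁, −cos φ₂ sin φ₁ + sin φ₂ cos φ₁ cos Δλ) = 151.32°
Δθ = θ₂ − θ₁ = +62.8°

+62.8°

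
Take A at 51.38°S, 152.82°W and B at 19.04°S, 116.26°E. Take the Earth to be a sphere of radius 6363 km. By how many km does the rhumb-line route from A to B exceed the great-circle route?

376 km

Great circle: cos σ = sin φ₁ sin φ₂ + cos φ₁ cos φ₂ cos Δλ,  σ = 1.3229 rad → d_gc = 8417.32 km
Rhumb line: Δψ = +0.7101, q = Δφ/Δψ = 0.7949, d_rh = R√(Δφ²+q²Δλ²) = 8792.85 km
Excess = 8792.85 − 8417.32 = 375.53 ≈ 376 km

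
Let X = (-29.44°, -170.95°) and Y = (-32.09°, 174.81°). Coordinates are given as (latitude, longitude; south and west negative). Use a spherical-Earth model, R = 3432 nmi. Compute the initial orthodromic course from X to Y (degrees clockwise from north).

N = sin Δλ·cos φ₂ = -0.2084;  D = cos φ₁ sin φ₂ − sin φ₁ cos φ₂ cos Δλ = -0.0590
initial course = atan2(N, D) = 254.19°

254.2°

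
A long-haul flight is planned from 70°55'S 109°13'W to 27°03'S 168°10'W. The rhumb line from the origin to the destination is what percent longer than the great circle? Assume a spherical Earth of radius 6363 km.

Great circle: σ = 0.9521 rad → d_gc = Rσ = 6058.3 km
Rhumb: Δφ = +0.7656, Δλ = -1.0289, Δψ = +1.2926, q = Δφ/Δψ = 0.5923 → d_rh = R√(Δφ²+q²Δλ²) = 6226.6 km
Excess = (6226.6 − 6058.3) / 6058.3 = 168.3 / 6058.3 = 2.78% ≈ 2.8%

2.8%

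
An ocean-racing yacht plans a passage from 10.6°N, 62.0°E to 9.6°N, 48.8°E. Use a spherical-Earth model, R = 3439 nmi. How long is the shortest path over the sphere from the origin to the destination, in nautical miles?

782 nmi

cos σ = sin φ₁ sin φ₂ + cos φ₁ cos φ₂ cos Δλ
      = sin(10.60°)sin(9.60°) + cos(10.60°)cos(9.60°)cos(-13.20°) = 0.9742
σ = 13.033° → d = Rσ = 3439·0.22747 = 782 nmi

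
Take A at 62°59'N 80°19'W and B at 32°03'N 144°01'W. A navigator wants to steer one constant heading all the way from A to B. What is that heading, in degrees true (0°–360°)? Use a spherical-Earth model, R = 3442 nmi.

233.1°

Meridional parts: M(φ₁)=+1.4261, M(φ₂)=+0.5911 → ΔM = -0.8351;  Δλ = -1.1118 rad
tan C = Δλ / ΔM = +1.3313 → C = 233.09°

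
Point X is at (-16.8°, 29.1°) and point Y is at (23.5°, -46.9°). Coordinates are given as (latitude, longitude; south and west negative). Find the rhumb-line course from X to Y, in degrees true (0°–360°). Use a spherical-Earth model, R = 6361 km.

298.5°

Δψ = ln[tan(π/4+φ₂/2)/tan(π/4+φ₁/2)] = +0.7197
Δλ = -1.3265 rad (taken the short way round)
course = atan2(Δλ, Δψ) = 298.48°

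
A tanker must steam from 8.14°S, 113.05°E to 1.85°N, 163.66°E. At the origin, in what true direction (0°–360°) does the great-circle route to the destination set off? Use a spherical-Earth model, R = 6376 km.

81.0°

N = sin Δλ·cos φ₂ = +0.7724;  D = cos φ₁ sin φ₂ − sin φ₁ cos φ₂ cos Δλ = +0.1218
initial course = atan2(N, D) = 81.04°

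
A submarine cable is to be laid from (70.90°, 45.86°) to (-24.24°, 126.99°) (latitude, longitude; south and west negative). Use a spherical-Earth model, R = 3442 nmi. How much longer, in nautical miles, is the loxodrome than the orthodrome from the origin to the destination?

172 nmi

Great circle: cos σ = sin φ₁ sin φ₂ + cos φ₁ cos φ₂ cos Δλ,  σ = 1.9198 rad → d_gc = 6607.9 nmi
Rhumb line: Δψ = -2.2186, q = Δφ/Δψ = 0.7484, d_rh = R√(Δφ²+q²Δλ²) = 6780.3 nmi
Excess = 6780.3 − 6607.9 = 172.4 ≈ 172 nmi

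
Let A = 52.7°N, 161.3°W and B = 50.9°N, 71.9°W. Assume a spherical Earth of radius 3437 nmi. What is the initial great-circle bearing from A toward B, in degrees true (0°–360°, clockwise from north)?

θ = atan2( sin Δλ·cos φ₂ ,  cos φ₁ sin φ₂ − sin φ₁ cos φ₂ cos Δλ )
  = atan2(+0.6306, +0.4650) = 53.60°

53.6°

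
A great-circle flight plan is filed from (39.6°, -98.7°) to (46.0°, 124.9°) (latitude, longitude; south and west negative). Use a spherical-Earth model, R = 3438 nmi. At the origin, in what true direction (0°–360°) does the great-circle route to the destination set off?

N = sin Δλ·cos φ₂ = -0.4790;  D = cos φ₁ sin φ₂ − sin φ₁ cos φ₂ cos Δλ = +0.8749
initial course = atan2(N, D) = 331.30°

331.3°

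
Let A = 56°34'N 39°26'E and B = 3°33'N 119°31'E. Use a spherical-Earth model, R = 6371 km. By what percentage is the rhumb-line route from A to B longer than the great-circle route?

Great circle: σ = 1.4239 rad → d_gc = Rσ = 9071.6 km
Rhumb: Δφ = -0.9253, Δλ = +1.3977, Δψ = -1.1409, q = Δφ/Δψ = 0.8111 → d_rh = R√(Δφ²+q²Δλ²) = 9322.9 km
Excess = (9322.9 − 9071.6) / 9071.6 = 251.3 / 9071.6 = 2.77% ≈ 2.8%

2.8%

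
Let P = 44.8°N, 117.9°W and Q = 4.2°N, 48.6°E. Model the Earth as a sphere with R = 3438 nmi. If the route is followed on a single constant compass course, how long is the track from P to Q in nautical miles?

Δψ = ln[tan(π/4+φ₂/2)/tan(π/4+φ₁/2)] = -0.8031;  Δφ = -0.7086 rad,  Δλ = +2.9060 rad
q = Δφ/Δψ = 0.8824
d = R·√(Δφ² + q²Δλ²) = 3438·2.66023 = 9146 nmi

9146 nmi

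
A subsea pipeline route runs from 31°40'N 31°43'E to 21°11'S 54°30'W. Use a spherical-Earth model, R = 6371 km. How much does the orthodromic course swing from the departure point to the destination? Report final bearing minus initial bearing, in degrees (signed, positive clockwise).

-10.9°

At departure: θ₁ = atan2(sin Δλ cos φ₂, cos φ₁ sin φ₂ − sin φ₁ cos φ₂ cos Δλ) = 249.93°
At arrival: θ₂ = atan2(sin Δλ cos φ₁, −cos φ₂ sin φ₁ + sin φ₂ cos φ₁ cos Δλ) = 239.02°
Δθ = θ₂ − θ₁ = -10.9°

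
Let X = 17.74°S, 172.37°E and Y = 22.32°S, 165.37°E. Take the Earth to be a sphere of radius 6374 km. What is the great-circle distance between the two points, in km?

891 km

cos σ = sin φ₁ sin φ₂ + cos φ₁ cos φ₂ cos Δλ
      = sin(-17.74°)sin(-22.32°) + cos(-17.74°)cos(-22.32°)cos(-7.00°) = 0.9902
σ = 8.012° → d = Rσ = 6374·0.13983 = 891 km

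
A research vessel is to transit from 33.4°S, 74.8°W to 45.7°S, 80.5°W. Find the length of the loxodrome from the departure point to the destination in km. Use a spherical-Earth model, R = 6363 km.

1450 km

Δψ = ln[tan(π/4+φ₂/2)/tan(π/4+φ₁/2)] = -0.2797;  Δφ = -0.2147 rad,  Δλ = -0.0995 rad
q = Δφ/Δψ = 0.7676
d = R·√(Δφ² + q²Δλ²) = 6363·0.22785 = 1450 km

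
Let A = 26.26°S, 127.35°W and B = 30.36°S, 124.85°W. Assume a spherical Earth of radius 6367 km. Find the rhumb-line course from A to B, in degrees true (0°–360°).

Δψ = ln[tan(π/4+φ₂/2)/tan(π/4+φ₁/2)] = -0.0813
Δλ = +0.0436 rad (taken the short way round)
course = atan2(Δλ, Δψ) = 151.78°

151.8°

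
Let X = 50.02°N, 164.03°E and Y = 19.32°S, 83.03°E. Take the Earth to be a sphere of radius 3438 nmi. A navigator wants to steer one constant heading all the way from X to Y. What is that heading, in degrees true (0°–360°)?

Δψ = ln[tan(π/4+φ₂/2)/tan(π/4+φ₁/2)] = -1.3550
Δλ = -1.4137 rad (taken the short way round)
course = atan2(Δλ, Δψ) = 226.21°

226.2°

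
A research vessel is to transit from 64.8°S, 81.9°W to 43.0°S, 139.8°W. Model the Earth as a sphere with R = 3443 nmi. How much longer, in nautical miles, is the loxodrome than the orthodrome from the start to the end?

Great circle: cos σ = sin φ₁ sin φ₂ + cos φ₁ cos φ₂ cos Δλ,  σ = 0.6720 rad → d_gc = 2313.8 nmi
Rhumb line: Δψ = +0.6654, q = Δφ/Δψ = 0.5718, d_rh = R√(Δφ²+q²Δλ²) = 2382.1 nmi
Excess = 2382.1 − 2313.8 = 68.3 ≈ 68 nmi

68 nmi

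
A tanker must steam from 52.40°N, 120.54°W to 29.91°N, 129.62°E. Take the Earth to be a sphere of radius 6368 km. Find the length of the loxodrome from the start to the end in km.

Δψ = ln[tan(π/4+φ₂/2)/tan(π/4+φ₁/2)] = -0.5301;  Δφ = -0.3925 rad,  Δλ = -1.9171 rad
q = Δφ/Δψ = 0.7405
d = R·√(Δφ² + q²Δλ²) = 6368·1.47291 = 9380 km

9380 km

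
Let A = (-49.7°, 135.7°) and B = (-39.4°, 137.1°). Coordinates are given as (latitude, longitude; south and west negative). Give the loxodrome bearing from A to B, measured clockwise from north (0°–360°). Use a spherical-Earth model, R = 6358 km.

5.5°

Δψ = ln[tan(π/4+φ₂/2)/tan(π/4+φ₁/2)] = +0.2533
Δλ = +0.0244 rad (taken the short way round)
course = atan2(Δλ, Δψ) = 5.51°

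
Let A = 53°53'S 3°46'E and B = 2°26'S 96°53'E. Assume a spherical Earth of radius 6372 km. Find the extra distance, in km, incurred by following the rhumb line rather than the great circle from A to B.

355 km

Great circle: cos σ = sin φ₁ sin φ₂ + cos φ₁ cos φ₂ cos Δλ,  σ = 1.5685 rad → d_gc = 9994.6 km
Rhumb line: Δψ = +1.0782, q = Δφ/Δψ = 0.8328, d_rh = R√(Δφ²+q²Δλ²) = 10349.9 km
Excess = 10349.9 − 9994.6 = 355.3 ≈ 355 km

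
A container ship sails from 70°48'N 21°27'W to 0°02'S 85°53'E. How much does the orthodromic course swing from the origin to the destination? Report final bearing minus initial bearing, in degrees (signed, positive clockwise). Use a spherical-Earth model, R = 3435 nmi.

+88.0°

At departure: θ₁ = atan2(sin Δλ cos φ₂, cos φ₁ sin φ₂ − sin φ₁ cos φ₂ cos Δλ) = 73.59°
At arrival: θ₂ = atan2(sin Δλ cos φ₁, −cos φ₂ sin φ₁ + sin φ₂ cos φ₁ cos Δλ) = 161.61°
Δθ = θ₂ − θ₁ = +88.0°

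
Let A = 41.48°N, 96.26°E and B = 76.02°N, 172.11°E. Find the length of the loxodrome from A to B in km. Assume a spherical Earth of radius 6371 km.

Rhumb course C = atan2(Δλ, Δψ) with Δψ = ln[tan(π/4+φ₂/2)/tan(π/4+φ₁/2)] = +1.3018, Δλ = +1.3238 → C = 45.48°
d = R·|Δφ| / |cos C| = 6371·0.60284 / 0.70114 = 5478 km

5478 km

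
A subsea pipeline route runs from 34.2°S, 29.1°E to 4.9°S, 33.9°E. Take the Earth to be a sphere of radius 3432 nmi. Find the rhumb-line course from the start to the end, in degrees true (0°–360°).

8.7°

Δψ = ln[tan(π/4+φ₂/2)/tan(π/4+φ₁/2)] = +0.5502
Δλ = +0.0838 rad (taken the short way round)
course = atan2(Δλ, Δψ) = 8.66°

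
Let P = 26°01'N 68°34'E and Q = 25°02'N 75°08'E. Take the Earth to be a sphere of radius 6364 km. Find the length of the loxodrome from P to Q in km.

667 km

Δψ = ln[tan(π/4+φ₂/2)/tan(π/4+φ₁/2)] = -0.0190;  Δφ = -0.0172 rad,  Δλ = +0.1146 rad
q = Δφ/Δψ = 0.9024
d = R·√(Δφ² + q²Δλ²) = 6364·0.10484 = 667 km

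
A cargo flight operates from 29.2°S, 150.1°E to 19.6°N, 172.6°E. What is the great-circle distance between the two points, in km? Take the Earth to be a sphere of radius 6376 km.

Haversine: a = sin²(Δφ/2)+cos φ₁ cos φ₂ sin²(Δλ/2) = 0.20195;  σ = 2·atan2(√a,√(1−a))
σ = 53.409° → d = Rσ = 6376·0.93217 = 5944 km

5944 km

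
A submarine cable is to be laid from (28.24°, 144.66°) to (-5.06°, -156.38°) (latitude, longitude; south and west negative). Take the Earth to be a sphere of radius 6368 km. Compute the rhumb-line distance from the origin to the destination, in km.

7324 km

Δψ = ln[tan(π/4+φ₂/2)/tan(π/4+φ₁/2)] = -0.6026;  Δφ = -0.5812 rad,  Δλ = +1.0290 rad
q = Δφ/Δψ = 0.9645
d = R·√(Δφ² + q²Δλ²) = 6368·1.15019 = 7324 km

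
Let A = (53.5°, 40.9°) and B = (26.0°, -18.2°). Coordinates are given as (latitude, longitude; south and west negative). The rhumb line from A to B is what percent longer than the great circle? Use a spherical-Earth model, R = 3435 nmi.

2.0%

Great circle: σ = 0.8932 rad → d_gc = Rσ = 3068.1 nmi
Rhumb: Δφ = -0.4800, Δλ = -1.0315, Δψ = -0.6392, q = Δφ/Δψ = 0.7509 → d_rh = R√(Δφ²+q²Δλ²) = 3129.9 nmi
Excess = (3129.9 − 3068.1) / 3068.1 = 61.8 / 3068.1 = 2.01% ≈ 2.0%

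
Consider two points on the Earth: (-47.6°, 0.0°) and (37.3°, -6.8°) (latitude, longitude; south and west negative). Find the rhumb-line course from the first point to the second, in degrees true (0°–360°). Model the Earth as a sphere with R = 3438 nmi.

Δψ = ln[tan(π/4+φ₂/2)/tan(π/4+φ₁/2)] = +1.6496
Δλ = -0.1187 rad (taken the short way round)
course = atan2(Δλ, Δψ) = 355.88°

355.9°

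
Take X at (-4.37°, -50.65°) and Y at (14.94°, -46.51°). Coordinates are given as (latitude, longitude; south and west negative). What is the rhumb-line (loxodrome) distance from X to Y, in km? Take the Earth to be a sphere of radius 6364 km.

Rhumb course C = atan2(Δλ, Δψ) with Δψ = ln[tan(π/4+φ₂/2)/tan(π/4+φ₁/2)] = +0.3401, Δλ = +0.0723 → C = 11.99°
d = R·|Δφ| / |cos C| = 6364·0.33702 / 0.97817 = 2193 km

2193 km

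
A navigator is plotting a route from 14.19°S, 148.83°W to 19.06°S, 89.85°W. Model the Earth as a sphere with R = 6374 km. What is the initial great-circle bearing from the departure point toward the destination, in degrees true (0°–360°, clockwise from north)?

103.7°

θ = atan2( sin Δλ·cos φ₂ ,  cos φ₁ sin φ₂ − sin φ₁ cos φ₂ cos Δλ )
  = atan2(+0.8100, -0.1972) = 103.68°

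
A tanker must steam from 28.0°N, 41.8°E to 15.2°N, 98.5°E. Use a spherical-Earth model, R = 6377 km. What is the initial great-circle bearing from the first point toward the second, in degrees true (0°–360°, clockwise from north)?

91.2°

θ = atan2( sin Δλ·cos φ₂ ,  cos φ₁ sin φ₂ − sin φ₁ cos φ₂ cos Δλ )
  = atan2(+0.8066, -0.0172) = 91.22°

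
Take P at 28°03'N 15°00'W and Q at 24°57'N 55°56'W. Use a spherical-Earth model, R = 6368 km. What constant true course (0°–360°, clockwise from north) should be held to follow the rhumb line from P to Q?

Δψ = ln[tan(π/4+φ₂/2)/tan(π/4+φ₁/2)] = -0.0605
Δλ = -0.7144 rad (taken the short way round)
course = atan2(Δλ, Δψ) = 265.16°

265.2°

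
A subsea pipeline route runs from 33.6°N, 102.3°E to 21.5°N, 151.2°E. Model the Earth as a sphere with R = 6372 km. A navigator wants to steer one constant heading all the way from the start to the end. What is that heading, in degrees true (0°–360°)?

105.6°

Meridional parts: M(φ₁)=+0.6233, M(φ₂)=+0.3844 → ΔM = -0.2389;  Δλ = +0.8535 rad
tan C = Δλ / ΔM = -3.5728 → C = 105.64°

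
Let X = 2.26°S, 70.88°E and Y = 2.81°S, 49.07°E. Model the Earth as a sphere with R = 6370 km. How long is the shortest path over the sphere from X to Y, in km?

2423 km

Haversine: a = sin²(Δφ/2)+cos φ₁ cos φ₂ sin²(Δλ/2) = 0.03574;  σ = 2·atan2(√a,√(1−a))
σ = 21.795° → d = Rσ = 6370·0.38040 = 2423 km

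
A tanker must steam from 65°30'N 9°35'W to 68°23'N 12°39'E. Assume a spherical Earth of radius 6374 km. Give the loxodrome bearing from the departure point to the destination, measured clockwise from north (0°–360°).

71.7°

Meridional parts: M(φ₁)=+1.5273, M(φ₂)=+1.6559 → ΔM = +0.1286;  Δλ = +0.3880 rad
tan C = Δλ / ΔM = +3.0163 → C = 71.66°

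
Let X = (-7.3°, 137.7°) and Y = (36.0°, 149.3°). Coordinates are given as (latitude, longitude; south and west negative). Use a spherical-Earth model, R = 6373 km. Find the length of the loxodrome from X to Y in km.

Δψ = ln[tan(π/4+φ₂/2)/tan(π/4+φ₁/2)] = +0.8020;  Δφ = +0.7557 rad,  Δλ = +0.2025 rad
q = Δφ/Δψ = 0.9423
d = R·√(Δφ² + q²Δλ²) = 6373·0.77943 = 4967 km

4967 km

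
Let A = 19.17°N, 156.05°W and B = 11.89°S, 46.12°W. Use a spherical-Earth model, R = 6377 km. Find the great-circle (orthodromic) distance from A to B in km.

12521 km

Haversine: a = sin²(Δφ/2)+cos φ₁ cos φ₂ sin²(Δλ/2) = 0.69136;  σ = 2·atan2(√a,√(1−a))
σ = 112.502° → d = Rσ = 6377·1.96353 = 12521 km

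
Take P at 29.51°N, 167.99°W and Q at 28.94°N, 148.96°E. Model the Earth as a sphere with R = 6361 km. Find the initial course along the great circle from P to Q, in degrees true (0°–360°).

N = sin Δλ·cos φ₂ = -0.5974;  D = cos φ₁ sin φ₂ − sin φ₁ cos φ₂ cos Δλ = +0.1061
initial course = atan2(N, D) = 280.07°

280.1°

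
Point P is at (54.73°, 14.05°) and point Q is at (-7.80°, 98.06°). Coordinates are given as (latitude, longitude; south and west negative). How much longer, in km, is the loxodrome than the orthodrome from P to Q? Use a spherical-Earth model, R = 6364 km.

227 km

Great circle: cos σ = sin φ₁ sin φ₂ + cos φ₁ cos φ₂ cos Δλ,  σ = 1.6219 rad → d_gc = 10321.9 km
Rhumb line: Δψ = -1.2826, q = Δφ/Δψ = 0.8509, d_rh = R√(Δφ²+q²Δλ²) = 10548.9 km
Excess = 10548.9 − 10321.9 = 227.0 ≈ 227 km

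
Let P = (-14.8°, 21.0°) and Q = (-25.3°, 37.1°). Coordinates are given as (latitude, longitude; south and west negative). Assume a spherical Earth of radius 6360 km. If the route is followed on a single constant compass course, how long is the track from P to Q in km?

2041 km

Rhumb course C = atan2(Δλ, Δψ) with Δψ = ln[tan(π/4+φ₂/2)/tan(π/4+φ₁/2)] = -0.1954, Δλ = +0.2810 → C = 124.82°
d = R·|Δφ| / |cos C| = 6360·0.18326 / 0.57097 = 2041 km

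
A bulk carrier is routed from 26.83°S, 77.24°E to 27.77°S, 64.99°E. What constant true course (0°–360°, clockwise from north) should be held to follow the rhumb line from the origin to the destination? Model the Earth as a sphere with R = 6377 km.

Meridional parts: M(φ₁)=-0.4864, M(φ₂)=-0.5049 → ΔM = -0.0185;  Δλ = -0.2138 rad
tan C = Δλ / ΔM = +11.5802 → C = 265.06°

265.1°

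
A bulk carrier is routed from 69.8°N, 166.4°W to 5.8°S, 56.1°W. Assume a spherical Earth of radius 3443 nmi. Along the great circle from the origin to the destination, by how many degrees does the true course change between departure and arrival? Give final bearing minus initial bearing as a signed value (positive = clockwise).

+87.8°

Initial bearing θ₁ = atan2(sin Δλ cos φ₂, cos φ₁ sin φ₂ − sin φ₁ cos φ₂ cos Δλ) = 72.79°
Final bearing θ₂ = (initial bearing from the destination back to the start) + 180° = 160.64°
Δθ = θ₂ − θ₁ = +87.8°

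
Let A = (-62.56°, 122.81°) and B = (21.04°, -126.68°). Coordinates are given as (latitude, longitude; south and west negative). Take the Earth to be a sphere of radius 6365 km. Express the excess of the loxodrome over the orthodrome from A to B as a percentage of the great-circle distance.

4.3%

Great circle: σ = 2.0593 rad → d_gc = Rσ = 13107.6 km
Rhumb: Δφ = +1.4591, Δλ = +1.9288, Δψ = +1.7858, q = Δφ/Δψ = 0.8171 → d_rh = R√(Δφ²+q²Δλ²) = 13670.0 km
Excess = (13670.0 − 13107.6) / 13107.6 = 562.4 / 13107.6 = 4.29% ≈ 4.3%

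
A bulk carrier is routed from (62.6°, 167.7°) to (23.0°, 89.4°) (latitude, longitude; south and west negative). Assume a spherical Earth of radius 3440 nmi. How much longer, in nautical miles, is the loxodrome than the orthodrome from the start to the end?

165 nmi

Great circle: cos σ = sin φ₁ sin φ₂ + cos φ₁ cos φ₂ cos Δλ,  σ = 1.1232 rad → d_gc = 3863.8 nmi
Rhumb line: Δψ = -0.9989, q = Δφ/Δψ = 0.6919, d_rh = R√(Δφ²+q²Δλ²) = 4029.1 nmi
Excess = 4029.1 − 3863.8 = 165.3 ≈ 165 nmi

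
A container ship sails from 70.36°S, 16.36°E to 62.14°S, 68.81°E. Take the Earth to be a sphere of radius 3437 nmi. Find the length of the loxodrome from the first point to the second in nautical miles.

Rhumb course C = atan2(Δλ, Δψ) with Δψ = ln[tan(π/4+φ₂/2)/tan(π/4+φ₁/2)] = +0.3597, Δλ = +0.9154 → C = 68.55°
d = R·|Δφ| / |cos C| = 3437·0.14347 / 0.36575 = 1348 nmi

1348 nmi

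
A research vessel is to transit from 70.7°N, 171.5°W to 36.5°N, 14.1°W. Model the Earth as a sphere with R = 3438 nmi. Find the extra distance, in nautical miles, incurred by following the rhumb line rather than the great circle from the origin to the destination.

Great circle: cos σ = sin φ₁ sin φ₂ + cos φ₁ cos φ₂ cos Δλ,  σ = 1.2492 rad → d_gc = 4294.65 nmi
Rhumb line: Δψ = -1.0867, q = Δφ/Δψ = 0.5493, d_rh = R√(Δφ²+q²Δλ²) = 5579.13 nmi
Excess = 5579.13 − 4294.65 = 1284.48 ≈ 1284 nmi

1284 nmi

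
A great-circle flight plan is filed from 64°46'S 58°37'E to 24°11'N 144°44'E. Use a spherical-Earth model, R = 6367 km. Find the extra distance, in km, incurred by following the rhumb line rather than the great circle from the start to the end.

Great circle: cos σ = sin φ₁ sin φ₂ + cos φ₁ cos φ₂ cos Δλ,  σ = 1.9222 rad → d_gc = 12238.7 km
Rhumb line: Δψ = +1.9321, q = Δφ/Δψ = 0.8035, d_rh = R√(Δφ²+q²Δλ²) = 12523.4 km
Excess = 12523.4 − 12238.7 = 284.7 ≈ 285 km

285 km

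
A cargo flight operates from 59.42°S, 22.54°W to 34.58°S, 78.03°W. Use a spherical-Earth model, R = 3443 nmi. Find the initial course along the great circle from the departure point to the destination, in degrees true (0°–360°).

279.4°

N = sin Δλ·cos φ₂ = -0.6785;  D = cos φ₁ sin φ₂ − sin φ₁ cos φ₂ cos Δλ = +0.1128
initial course = atan2(N, D) = 279.44°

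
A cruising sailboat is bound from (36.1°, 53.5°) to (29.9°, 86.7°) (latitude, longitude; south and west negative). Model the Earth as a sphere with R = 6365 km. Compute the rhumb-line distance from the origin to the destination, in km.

3166 km

Δψ = ln[tan(π/4+φ₂/2)/tan(π/4+φ₁/2)] = -0.1291;  Δφ = -0.1082 rad,  Δλ = +0.5794 rad
q = Δφ/Δψ = 0.8379
d = R·√(Δφ² + q²Δλ²) = 6365·0.49744 = 3166 km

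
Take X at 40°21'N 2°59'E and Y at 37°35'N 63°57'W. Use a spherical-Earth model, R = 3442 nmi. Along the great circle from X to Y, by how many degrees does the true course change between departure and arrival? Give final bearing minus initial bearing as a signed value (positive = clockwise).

At departure: θ₁ = atan2(sin Δλ cos φ₂, cos φ₁ sin φ₂ − sin φ₁ cos φ₂ cos Δλ) = 289.89°
At arrival: θ₂ = atan2(sin Δλ cos φ₁, −cos φ₂ sin φ₁ + sin φ₂ cos φ₁ cos Δλ) = 244.73°
Δθ = θ₂ − θ₁ = -45.2°

-45.2°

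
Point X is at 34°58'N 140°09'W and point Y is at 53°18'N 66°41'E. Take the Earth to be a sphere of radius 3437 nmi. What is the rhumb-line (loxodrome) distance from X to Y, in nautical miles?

Δψ = ln[tan(π/4+φ₂/2)/tan(π/4+φ₁/2)] = +0.4514;  Δφ = +0.3200 rad,  Δλ = -2.6733 rad
q = Δφ/Δψ = 0.7088
d = R·√(Δφ² + q²Δλ²) = 3437·1.92162 = 6605 nmi

6605 nmi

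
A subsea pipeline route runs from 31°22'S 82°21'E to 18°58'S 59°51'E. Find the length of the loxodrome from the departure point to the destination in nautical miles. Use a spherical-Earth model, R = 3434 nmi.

1426 nmi

Δψ = ln[tan(π/4+φ₂/2)/tan(π/4+φ₁/2)] = +0.2398;  Δφ = +0.2164 rad,  Δλ = -0.3927 rad
q = Δφ/Δψ = 0.9025
d = R·√(Δφ² + q²Δλ²) = 3434·0.41527 = 1426 nmi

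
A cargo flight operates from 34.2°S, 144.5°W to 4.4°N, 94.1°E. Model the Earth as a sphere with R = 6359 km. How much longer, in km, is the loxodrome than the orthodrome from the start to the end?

317 km

Great circle: cos σ = sin φ₁ sin φ₂ + cos φ₁ cos φ₂ cos Δλ,  σ = 2.0632 rad → d_gc = 13120.1 km
Rhumb line: Δψ = +0.7127, q = Δφ/Δψ = 0.9452, d_rh = R√(Δφ²+q²Δλ²) = 13436.7 km
Excess = 13436.7 − 13120.1 = 316.6 ≈ 317 km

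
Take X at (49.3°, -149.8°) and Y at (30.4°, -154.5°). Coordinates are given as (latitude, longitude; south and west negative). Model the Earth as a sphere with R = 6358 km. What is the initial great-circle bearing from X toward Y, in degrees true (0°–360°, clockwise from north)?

192.4°

θ = atan2( sin Δλ·cos φ₂ ,  cos φ₁ sin φ₂ − sin φ₁ cos φ₂ cos Δλ )
  = atan2(-0.0707, -0.3217) = 192.39°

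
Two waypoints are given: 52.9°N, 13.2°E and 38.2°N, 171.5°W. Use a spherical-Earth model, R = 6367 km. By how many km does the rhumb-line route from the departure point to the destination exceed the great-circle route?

3755 km

Great circle: cos σ = sin φ₁ sin φ₂ + cos φ₁ cos φ₂ cos Δλ,  σ = 1.5500 rad → d_gc = 9868.9 km
Rhumb line: Δψ = -0.3695, q = Δφ/Δψ = 0.6943, d_rh = R√(Δφ²+q²Δλ²) = 13624.0 km
Excess = 13624.0 − 9868.9 = 3755.1 ≈ 3755 km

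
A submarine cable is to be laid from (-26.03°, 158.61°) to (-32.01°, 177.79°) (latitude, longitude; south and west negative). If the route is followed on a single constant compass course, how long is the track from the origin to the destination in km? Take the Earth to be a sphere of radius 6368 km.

Δψ = ln[tan(π/4+φ₂/2)/tan(π/4+φ₁/2)] = -0.1194;  Δφ = -0.1044 rad,  Δλ = +0.3348 rad
q = Δφ/Δψ = 0.8738
d = R·√(Δφ² + q²Δλ²) = 6368·0.31057 = 1978 km

1978 km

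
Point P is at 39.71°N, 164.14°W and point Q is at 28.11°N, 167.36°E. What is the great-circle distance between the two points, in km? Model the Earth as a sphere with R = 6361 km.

2907 km

Haversine: a = sin²(Δφ/2)+cos φ₁ cos φ₂ sin²(Δλ/2) = 0.05133;  σ = 2·atan2(√a,√(1−a))
σ = 26.188° → d = Rσ = 6361·0.45708 = 2907 km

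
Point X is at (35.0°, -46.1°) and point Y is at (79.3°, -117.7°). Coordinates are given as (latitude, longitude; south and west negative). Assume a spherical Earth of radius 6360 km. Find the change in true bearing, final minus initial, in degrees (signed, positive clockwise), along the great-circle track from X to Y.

Initial bearing θ₁ = atan2(sin Δλ cos φ₂, cos φ₁ sin φ₂ − sin φ₁ cos φ₂ cos Δλ) = 347.13°
Final bearing θ₂ = (initial bearing from the destination back to the start) + 180° = 280.75°
Δθ = θ₂ − θ₁ = -66.4°

-66.4°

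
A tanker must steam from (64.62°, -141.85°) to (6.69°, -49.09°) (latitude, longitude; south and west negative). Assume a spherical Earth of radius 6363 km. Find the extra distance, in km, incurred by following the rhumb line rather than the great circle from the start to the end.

Great circle: cos σ = sin φ₁ sin φ₂ + cos φ₁ cos φ₂ cos Δλ,  σ = 1.4859 rad → d_gc = 9455.0 km
Rhumb line: Δψ = -1.3738, q = Δφ/Δψ = 0.7359, d_rh = R√(Δφ²+q²Δλ²) = 9943.1 km
Excess = 9943.1 − 9455.0 = 488.1 ≈ 488 km

488 km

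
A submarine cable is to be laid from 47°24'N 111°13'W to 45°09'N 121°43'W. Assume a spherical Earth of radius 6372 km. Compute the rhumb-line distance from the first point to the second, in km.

Rhumb course C = atan2(Δλ, Δψ) with Δψ = ln[tan(π/4+φ₂/2)/tan(π/4+φ₁/2)] = -0.0568, Δλ = -0.1833 → C = 252.77°
d = R·|Δφ| / |cos C| = 6372·0.03927 / 0.29617 = 845 km

845 km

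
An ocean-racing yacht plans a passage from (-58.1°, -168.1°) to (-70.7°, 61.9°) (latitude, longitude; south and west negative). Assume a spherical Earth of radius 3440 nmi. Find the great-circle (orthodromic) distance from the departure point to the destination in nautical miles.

cos σ = sin φ₁ sin φ₂ + cos φ₁ cos φ₂ cos Δλ
      = sin(-58.10°)sin(-70.70°) + cos(-58.10°)cos(-70.70°)cos(-130.00°) = 0.6890
σ = 46.450° → d = Rσ = 3440·0.81070 = 2789 nmi

2789 nmi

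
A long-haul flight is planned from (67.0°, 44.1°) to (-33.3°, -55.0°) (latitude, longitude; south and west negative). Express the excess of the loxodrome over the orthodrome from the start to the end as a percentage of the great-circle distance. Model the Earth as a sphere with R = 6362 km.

2.9%

Great circle: σ = 2.1616 rad → d_gc = Rσ = 13752.1 km
Rhumb: Δφ = -1.7506, Δλ = -1.7296, Δψ = -2.2093, q = Δφ/Δψ = 0.7924 → d_rh = R√(Δφ²+q²Δλ²) = 14144.1 km
Excess = (14144.1 − 13752.1) / 13752.1 = 392.0 / 13752.1 = 2.8505% ≈ 2.9%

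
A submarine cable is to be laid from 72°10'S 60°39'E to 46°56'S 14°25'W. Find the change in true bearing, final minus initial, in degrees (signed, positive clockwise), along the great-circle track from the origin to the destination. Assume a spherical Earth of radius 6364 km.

At departure: θ₁ = atan2(sin Δλ cos φ₂, cos φ₁ sin φ₂ − sin φ₁ cos φ₂ cos Δλ) = 265.13°
At arrival: θ₂ = atan2(sin Δλ cos φ₁, −cos φ₂ sin φ₁ + sin φ₂ cos φ₁ cos Δλ) = 333.46°
Δθ = θ₂ − θ₁ = +68.3°

+68.3°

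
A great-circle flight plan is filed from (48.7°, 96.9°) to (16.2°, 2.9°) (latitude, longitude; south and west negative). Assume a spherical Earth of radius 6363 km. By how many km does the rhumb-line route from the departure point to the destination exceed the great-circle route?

Great circle: cos σ = sin φ₁ sin φ₂ + cos φ₁ cos φ₂ cos Δλ,  σ = 1.4046 rad → d_gc = 8937.8 km
Rhumb line: Δψ = -0.6893, q = Δφ/Δψ = 0.8230, d_rh = R√(Δφ²+q²Δλ²) = 9318.4 km
Excess = 9318.4 − 8937.8 = 380.6 ≈ 381 km

381 km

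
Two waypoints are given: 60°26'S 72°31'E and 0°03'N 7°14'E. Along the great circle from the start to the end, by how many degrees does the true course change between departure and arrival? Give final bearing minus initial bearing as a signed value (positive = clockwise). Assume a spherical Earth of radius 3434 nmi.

Initial bearing θ₁ = atan2(sin Δλ cos φ₂, cos φ₁ sin φ₂ − sin φ₁ cos φ₂ cos Δλ) = 291.84°
Final bearing θ₂ = (initial bearing from the destination back to the start) + 180° = 332.74°
Δθ = θ₂ − θ₁ = +40.9°

+40.9°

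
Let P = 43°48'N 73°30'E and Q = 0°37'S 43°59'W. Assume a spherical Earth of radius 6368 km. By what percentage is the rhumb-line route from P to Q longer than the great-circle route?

Great circle: σ = 1.9183 rad → d_gc = Rσ = 12215.5 km
Rhumb: Δφ = -0.7752, Δλ = -2.0505, Δψ = -0.8628, q = Δφ/Δψ = 0.8985 → d_rh = R√(Δφ²+q²Δλ²) = 12728.0 km
Excess = (12728.0 − 12215.5) / 12215.5 = 512.5 / 12215.5 = 4.20% ≈ 4.2%

4.2%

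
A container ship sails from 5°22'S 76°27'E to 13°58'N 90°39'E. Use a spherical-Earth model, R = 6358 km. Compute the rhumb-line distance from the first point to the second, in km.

2655 km

Δψ = ln[tan(π/4+φ₂/2)/tan(π/4+φ₁/2)] = +0.3400;  Δφ = +0.3374 rad,  Δλ = +0.2478 rad
q = Δφ/Δψ = 0.9924
d = R·√(Δφ² + q²Δλ²) = 6358·0.41755 = 2655 km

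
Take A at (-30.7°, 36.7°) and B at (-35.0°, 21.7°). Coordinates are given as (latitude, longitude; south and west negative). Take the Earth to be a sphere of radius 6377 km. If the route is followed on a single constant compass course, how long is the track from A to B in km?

1481 km

Δψ = ln[tan(π/4+φ₂/2)/tan(π/4+φ₁/2)] = -0.0894;  Δφ = -0.0750 rad,  Δλ = -0.2618 rad
q = Δφ/Δψ = 0.8397
d = R·√(Δφ² + q²Δλ²) = 6377·0.23230 = 1481 km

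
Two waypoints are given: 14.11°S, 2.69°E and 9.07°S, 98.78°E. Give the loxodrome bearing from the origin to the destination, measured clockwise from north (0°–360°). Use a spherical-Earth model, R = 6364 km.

86.9°

Δψ = ln[tan(π/4+φ₂/2)/tan(π/4+φ₁/2)] = +0.0898
Δλ = +1.6771 rad (taken the short way round)
course = atan2(Δλ, Δψ) = 86.93°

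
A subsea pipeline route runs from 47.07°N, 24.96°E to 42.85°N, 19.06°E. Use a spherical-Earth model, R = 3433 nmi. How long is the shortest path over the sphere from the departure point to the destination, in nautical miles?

Haversine: a = sin²(Δφ/2)+cos φ₁ cos φ₂ sin²(Δλ/2) = 0.00268;  σ = 2·atan2(√a,√(1−a))
σ = 5.933° → d = Rσ = 3433·0.10355 = 355 nmi

355 nmi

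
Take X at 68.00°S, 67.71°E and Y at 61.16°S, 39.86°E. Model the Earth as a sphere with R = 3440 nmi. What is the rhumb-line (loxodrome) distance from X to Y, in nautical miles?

Δψ = ln[tan(π/4+φ₂/2)/tan(π/4+φ₁/2)] = +0.2798;  Δφ = +0.1194 rad,  Δλ = -0.4861 rad
q = Δφ/Δψ = 0.4267
d = R·√(Δφ² + q²Δλ²) = 3440·0.23932 = 823 nmi

823 nmi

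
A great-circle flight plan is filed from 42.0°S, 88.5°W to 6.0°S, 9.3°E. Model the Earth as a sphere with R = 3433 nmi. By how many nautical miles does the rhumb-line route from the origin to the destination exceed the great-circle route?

159 nmi

Great circle: cos σ = sin φ₁ sin φ₂ + cos φ₁ cos φ₂ cos Δλ,  σ = 1.6012 rad → d_gc = 5496.8 nmi
Rhumb line: Δψ = +0.7043, q = Δφ/Δψ = 0.8922, d_rh = R√(Δφ²+q²Δλ²) = 5655.5 nmi
Excess = 5655.5 − 5496.8 = 158.7 ≈ 159 nmi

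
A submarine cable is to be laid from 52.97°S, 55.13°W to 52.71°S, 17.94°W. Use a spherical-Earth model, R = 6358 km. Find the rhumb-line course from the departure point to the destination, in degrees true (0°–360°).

Δψ = ln[tan(π/4+φ₂/2)/tan(π/4+φ₁/2)] = +0.0075
Δλ = +0.6491 rad (taken the short way round)
course = atan2(Δλ, Δψ) = 89.34°

89.3°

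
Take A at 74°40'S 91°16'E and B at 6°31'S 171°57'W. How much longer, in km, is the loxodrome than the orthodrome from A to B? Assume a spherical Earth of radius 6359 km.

652 km

Great circle: cos σ = sin φ₁ sin φ₂ + cos φ₁ cos φ₂ cos Δλ,  σ = 1.4923 rad → d_gc = 9489.51 km
Rhumb line: Δψ = +1.8914, q = Δφ/Δψ = 0.6289, d_rh = R√(Δφ²+q²Δλ²) = 10141.04 km
Excess = 10141.04 − 9489.51 = 651.53 ≈ 652 km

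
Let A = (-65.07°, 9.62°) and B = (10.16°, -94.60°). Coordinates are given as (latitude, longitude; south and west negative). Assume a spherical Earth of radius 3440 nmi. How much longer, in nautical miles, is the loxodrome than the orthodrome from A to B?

326 nmi

Great circle: cos σ = sin φ₁ sin φ₂ + cos φ₁ cos φ₂ cos Δλ,  σ = 1.8358 rad → d_gc = 6315.0 nmi
Rhumb line: Δψ = +1.6876, q = Δφ/Δψ = 0.7780, d_rh = R√(Δφ²+q²Δλ²) = 6640.9 nmi
Excess = 6640.9 − 6315.0 = 325.9 ≈ 326 nmi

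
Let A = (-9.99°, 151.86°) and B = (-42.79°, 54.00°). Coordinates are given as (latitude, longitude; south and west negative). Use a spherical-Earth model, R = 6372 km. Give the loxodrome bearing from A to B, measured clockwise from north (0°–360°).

Δψ = ln[tan(π/4+φ₂/2)/tan(π/4+φ₁/2)] = -0.6526
Δλ = -1.7080 rad (taken the short way round)
course = atan2(Δλ, Δψ) = 249.09°

249.1°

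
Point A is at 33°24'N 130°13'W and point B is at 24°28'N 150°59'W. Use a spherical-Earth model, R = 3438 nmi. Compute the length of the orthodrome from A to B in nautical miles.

1212 nmi

Haversine: a = sin²(Δφ/2)+cos φ₁ cos φ₂ sin²(Δλ/2) = 0.03075;  σ = 2·atan2(√a,√(1−a))
σ = 20.199° → d = Rσ = 3438·0.35253 = 1212 nmi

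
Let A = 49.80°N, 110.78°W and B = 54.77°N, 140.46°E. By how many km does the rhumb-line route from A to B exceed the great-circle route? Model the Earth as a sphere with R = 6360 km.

Great circle: cos σ = sin φ₁ sin φ₂ + cos φ₁ cos φ₂ cos Δλ,  σ = 1.0424 rad → d_gc = 6629.6 km
Rhumb line: Δψ = +0.1420, q = Δφ/Δψ = 0.6109, d_rh = R√(Δφ²+q²Δλ²) = 7395.8 km
Excess = 7395.8 − 6629.6 = 766.2 ≈ 766 km

766 km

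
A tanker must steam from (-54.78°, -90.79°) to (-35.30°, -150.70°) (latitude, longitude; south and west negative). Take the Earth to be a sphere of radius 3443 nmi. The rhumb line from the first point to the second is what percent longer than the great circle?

2.5%

Great circle: σ = 0.7841 rad → d_gc = Rσ = 2699.5 nmi
Rhumb: Δφ = +0.3400, Δλ = -1.0456, Δψ = +0.4883, q = Δφ/Δψ = 0.6962 → d_rh = R√(Δφ²+q²Δλ²) = 2766.4 nmi
Excess = (2766.4 − 2699.5) / 2699.5 = 66.9 / 2699.5 = 2.48% ≈ 2.5%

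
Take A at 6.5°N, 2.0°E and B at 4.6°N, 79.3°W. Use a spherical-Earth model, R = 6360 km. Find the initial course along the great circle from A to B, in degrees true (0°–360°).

273.6°

θ = atan2( sin Δλ·cos φ₂ ,  cos φ₁ sin φ₂ − sin φ₁ cos φ₂ cos Δλ )
  = atan2(-0.9853, +0.0626) = 273.64°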